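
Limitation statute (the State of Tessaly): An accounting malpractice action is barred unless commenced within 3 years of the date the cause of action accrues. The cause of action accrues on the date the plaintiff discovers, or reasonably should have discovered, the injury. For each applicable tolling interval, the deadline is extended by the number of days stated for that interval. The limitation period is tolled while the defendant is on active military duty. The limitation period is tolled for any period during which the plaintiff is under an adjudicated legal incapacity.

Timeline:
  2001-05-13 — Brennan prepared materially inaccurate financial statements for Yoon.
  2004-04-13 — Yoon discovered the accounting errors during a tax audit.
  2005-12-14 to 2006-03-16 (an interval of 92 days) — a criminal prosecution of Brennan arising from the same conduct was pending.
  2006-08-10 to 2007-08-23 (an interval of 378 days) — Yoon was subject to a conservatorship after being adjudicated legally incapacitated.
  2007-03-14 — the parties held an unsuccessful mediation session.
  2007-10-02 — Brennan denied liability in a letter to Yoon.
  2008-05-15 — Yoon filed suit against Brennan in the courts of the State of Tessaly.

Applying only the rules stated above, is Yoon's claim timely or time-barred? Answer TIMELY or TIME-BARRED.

Accrual is tied to discovery, so the period began on 2004-04-13 rather than on 2001-05-13 when the act occurred.
The untolled deadline — 3 years after 2004-04-13 — is 2007-04-13.
Because the plaintiff's legal incapacity ran from 2006-08-10 to 2007-08-23, the deadline is extended by 378 days to 2008-04-25.
Although a criminal prosecution ran from 2005-12-14 to 2006-03-16, the stated rules do not make that a tolling event, so it is disregarded.
None of the other events listed affects the running of the period under the stated rules.
The 2008-05-15 filing falls after the 2008-04-25 deadline; the claim is time-barred.

TIME-BARRED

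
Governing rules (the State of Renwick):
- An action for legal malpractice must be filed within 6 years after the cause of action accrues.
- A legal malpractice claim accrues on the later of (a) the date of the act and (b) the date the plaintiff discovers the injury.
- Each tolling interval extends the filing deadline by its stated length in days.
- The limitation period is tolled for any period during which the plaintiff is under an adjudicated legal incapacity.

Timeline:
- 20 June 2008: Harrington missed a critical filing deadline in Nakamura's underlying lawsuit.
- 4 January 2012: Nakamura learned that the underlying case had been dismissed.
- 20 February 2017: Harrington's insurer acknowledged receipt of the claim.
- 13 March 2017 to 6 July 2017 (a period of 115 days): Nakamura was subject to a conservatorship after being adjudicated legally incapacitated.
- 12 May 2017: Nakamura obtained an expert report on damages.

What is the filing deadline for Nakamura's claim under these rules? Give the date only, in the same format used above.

29 April 2018

Because discovery on 4 January 2012 post-dates the 20 June 2008 act, accrual under the later-of rule falls on 4 January 2012.
6 years from 4 January 2012 is 4 January 2018.
The period was tolled for 115 days by the plaintiff's legal incapacity (13 March 2017 to 6 July 2017), pushing the deadline to 29 April 2018.
None of the other events listed affects the running of the period under the stated rules.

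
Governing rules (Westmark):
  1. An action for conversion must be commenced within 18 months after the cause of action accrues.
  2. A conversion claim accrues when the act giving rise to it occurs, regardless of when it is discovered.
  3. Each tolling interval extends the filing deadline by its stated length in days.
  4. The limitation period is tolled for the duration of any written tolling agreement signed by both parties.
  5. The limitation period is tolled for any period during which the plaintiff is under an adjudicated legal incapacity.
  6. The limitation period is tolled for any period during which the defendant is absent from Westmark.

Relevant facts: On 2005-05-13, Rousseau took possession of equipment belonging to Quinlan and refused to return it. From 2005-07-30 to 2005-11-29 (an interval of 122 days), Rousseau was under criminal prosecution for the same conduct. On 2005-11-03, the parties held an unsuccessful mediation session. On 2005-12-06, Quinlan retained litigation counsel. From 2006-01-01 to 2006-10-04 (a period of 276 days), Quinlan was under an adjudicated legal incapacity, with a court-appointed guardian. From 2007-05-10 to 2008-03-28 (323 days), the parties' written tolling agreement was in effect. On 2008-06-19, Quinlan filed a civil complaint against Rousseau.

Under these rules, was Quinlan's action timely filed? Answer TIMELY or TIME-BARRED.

TIMELY

The claim accrued on 2005-05-13, when the wrongful act occurred.
The untolled deadline — 18 months after 2005-05-13 — is 2006-11-13.
The period was tolled for 276 days by the plaintiff's legal incapacity (2006-01-01 to 2006-10-04), pushing the deadline to 2007-08-16.
Because the written tolling agreement ran from 2007-05-10 to 2008-03-28, the deadline is extended by 323 days to 2008-07-04.
The pending criminal prosecution from 2005-07-30 to 2005-11-29 does not toll the period, because no stated rule makes a criminal prosecution a tolling event.
None of the other events listed affects the running of the period under the stated rules.
Quinlan filed on 2008-06-19, before the 2008-07-04 deadline, so the action is timely.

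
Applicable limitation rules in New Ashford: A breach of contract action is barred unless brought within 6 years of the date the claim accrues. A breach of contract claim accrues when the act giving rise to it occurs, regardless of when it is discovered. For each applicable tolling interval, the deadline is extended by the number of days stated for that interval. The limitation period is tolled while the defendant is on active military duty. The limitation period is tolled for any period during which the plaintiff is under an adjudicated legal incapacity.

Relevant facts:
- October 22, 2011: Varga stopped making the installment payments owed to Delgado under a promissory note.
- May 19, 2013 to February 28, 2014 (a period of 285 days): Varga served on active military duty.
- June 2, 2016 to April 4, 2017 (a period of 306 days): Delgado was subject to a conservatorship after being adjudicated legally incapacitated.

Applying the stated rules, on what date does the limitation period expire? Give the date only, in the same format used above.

June 5, 2019

The claim accrued on October 22, 2011, the date of the act.
Adding the 6 years base period to October 22, 2011 gives a deadline of October 22, 2017, before any tolling.
The defendant's active military service from May 19, 2013 to February 28, 2014 tolled the period for 285 days, extending the deadline to August 3, 2018.
Because the plaintiff's legal incapacity ran from June 2, 2016 to April 4, 2017, the deadline is extended by 306 days to June 5, 2019.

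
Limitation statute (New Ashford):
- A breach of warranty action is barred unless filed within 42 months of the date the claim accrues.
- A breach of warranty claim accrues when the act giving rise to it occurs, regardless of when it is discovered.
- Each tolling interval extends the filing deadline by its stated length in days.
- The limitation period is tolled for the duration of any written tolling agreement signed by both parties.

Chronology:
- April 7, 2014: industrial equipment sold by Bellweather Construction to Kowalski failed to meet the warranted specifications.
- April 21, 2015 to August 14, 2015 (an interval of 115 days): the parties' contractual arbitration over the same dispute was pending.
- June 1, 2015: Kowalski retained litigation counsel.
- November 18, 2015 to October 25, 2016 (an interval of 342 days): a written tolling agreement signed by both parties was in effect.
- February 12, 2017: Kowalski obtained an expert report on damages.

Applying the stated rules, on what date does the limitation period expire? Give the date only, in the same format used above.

September 14, 2018

The claim accrued on April 7, 2014, the date of the act.
42 months from April 7, 2014 is October 7, 2017.
Because the written tolling agreement ran from November 18, 2015 to October 25, 2016, the deadline is extended by 342 days to September 14, 2018.
The pending related arbitration from April 21, 2015 to August 14, 2015 does not toll the period, because no stated rule makes a pending arbitration a tolling event.
The other events in the timeline have no effect on the limitation period under the stated rules.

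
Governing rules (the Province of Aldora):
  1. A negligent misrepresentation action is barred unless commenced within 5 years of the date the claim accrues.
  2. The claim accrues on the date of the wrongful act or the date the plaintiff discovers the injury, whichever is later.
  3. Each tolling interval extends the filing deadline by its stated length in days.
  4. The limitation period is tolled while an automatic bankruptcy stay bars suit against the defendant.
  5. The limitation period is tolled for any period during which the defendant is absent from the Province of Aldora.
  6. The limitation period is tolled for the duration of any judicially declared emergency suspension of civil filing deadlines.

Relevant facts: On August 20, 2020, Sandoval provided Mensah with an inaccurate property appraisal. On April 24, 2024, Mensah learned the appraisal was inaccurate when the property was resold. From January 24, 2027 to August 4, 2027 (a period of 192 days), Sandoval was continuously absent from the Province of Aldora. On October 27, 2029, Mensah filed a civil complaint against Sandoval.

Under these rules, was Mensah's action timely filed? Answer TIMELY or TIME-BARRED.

Taking the later of the act (August 20, 2020) and discovery (April 24, 2024), the claim accrued on April 24, 2024.
5 years from April 24, 2024 is April 24, 2029.
Because the defendant's absence from the jurisdiction ran from January 24, 2027 to August 4, 2027, the deadline is extended by 192 days to November 2, 2029.
Mensah filed on October 27, 2029, before the November 2, 2029 deadline, so the action is timely.

TIMELY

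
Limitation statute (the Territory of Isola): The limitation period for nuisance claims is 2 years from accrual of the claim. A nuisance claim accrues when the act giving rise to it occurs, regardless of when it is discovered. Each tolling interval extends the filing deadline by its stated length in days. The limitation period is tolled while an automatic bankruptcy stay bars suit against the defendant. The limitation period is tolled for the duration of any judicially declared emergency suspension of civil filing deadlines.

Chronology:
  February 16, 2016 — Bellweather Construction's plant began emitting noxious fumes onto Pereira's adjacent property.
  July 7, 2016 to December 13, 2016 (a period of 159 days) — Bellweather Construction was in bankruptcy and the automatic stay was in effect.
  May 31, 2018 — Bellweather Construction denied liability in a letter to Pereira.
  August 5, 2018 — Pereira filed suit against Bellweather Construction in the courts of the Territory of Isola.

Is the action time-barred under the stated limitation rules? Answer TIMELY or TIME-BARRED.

The claim accrued on February 16, 2016, the date of the act.
2 years from February 16, 2016 is February 16, 2018.
The automatic bankruptcy stay from July 7, 2016 to December 13, 2016 tolled the period for 159 days, extending the deadline to July 25, 2018.
None of the other events listed affects the running of the period under the stated rules.
Pereira filed on August 5, 2018, after the July 25, 2018 deadline, so the action is time-barred.

TIME-BARRED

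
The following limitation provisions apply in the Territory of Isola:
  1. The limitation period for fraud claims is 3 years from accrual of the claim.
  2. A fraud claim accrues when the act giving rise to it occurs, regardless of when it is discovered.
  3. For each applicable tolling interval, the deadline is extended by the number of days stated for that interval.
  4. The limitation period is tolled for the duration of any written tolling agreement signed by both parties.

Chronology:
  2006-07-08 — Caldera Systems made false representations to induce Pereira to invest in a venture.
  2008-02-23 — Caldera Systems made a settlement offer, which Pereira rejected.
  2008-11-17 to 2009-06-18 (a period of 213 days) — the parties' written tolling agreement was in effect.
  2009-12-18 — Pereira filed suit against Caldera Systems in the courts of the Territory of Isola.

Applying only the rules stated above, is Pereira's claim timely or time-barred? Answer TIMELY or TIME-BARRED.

TIMELY

The limitation period began to run on 2006-07-08.
The untolled deadline — 3 years after 2006-07-08 — is 2009-07-08.
The written tolling agreement from 2008-11-17 to 2009-06-18 tolled the period for 213 days, extending the deadline to 2010-02-06.
None of the other events listed affects the running of the period under the stated rules.
Pereira filed on 2009-12-18, before the 2010-02-06 deadline, so the action is timely.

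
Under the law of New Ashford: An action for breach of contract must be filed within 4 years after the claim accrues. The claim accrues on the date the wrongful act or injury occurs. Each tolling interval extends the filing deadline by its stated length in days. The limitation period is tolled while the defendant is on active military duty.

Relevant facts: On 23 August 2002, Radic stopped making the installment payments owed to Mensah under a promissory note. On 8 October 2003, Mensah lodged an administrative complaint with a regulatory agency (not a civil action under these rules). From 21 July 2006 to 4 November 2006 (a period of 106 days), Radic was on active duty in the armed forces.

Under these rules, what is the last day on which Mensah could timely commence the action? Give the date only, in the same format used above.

7 December 2006

The limitation period began to run on 23 August 2002.
4 years from 23 August 2002 is 23 August 2006.
The defendant's active military service from 21 July 2006 to 4 November 2006 tolled the period for 106 days, extending the deadline to 7 December 2006.
Nothing else in the chronology tolls or restarts the period.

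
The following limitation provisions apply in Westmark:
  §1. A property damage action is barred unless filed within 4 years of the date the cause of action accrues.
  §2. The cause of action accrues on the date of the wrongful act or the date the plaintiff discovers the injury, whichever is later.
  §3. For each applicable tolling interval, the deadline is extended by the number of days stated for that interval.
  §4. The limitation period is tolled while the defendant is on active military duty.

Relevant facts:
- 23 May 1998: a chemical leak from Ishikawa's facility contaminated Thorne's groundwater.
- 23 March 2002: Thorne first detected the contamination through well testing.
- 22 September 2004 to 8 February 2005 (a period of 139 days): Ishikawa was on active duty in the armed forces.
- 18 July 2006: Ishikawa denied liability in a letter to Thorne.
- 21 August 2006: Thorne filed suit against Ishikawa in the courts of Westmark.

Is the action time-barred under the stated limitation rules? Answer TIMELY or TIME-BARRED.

The claim accrued on 23 March 2002 — the later of the 23 May 1998 act and the 23 March 2002 discovery.
Adding the 4 years base period to 23 March 2002 gives a deadline of 23 March 2006, before any tolling.
The defendant's active military service from 22 September 2004 to 8 February 2005 tolled the period for 139 days, extending the deadline to 9 August 2006.
The other events in the timeline have no effect on the limitation period under the stated rules.
Thorne filed on 21 August 2006, after the 9 August 2006 deadline, so the action is time-barred.

TIME-BARRED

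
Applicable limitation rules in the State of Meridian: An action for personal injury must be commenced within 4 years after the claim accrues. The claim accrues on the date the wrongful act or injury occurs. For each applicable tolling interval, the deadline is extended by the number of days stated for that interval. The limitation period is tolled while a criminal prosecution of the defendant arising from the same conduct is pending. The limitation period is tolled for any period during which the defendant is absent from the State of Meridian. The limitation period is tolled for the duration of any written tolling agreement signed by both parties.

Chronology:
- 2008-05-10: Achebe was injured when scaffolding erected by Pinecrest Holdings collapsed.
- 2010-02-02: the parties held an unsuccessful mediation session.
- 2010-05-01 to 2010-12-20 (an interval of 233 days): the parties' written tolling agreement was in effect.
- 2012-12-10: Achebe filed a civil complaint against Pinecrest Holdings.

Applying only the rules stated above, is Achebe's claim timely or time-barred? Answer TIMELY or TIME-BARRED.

TIMELY

The claim accrued on 2008-05-10, the date of the act.
Adding the 4 years base period to 2008-05-10 gives a deadline of 2012-05-10, before any tolling.
The period was tolled for 233 days by the written tolling agreement (2010-05-01 to 2010-12-20), pushing the deadline to 2012-12-29.
The other events in the timeline have no effect on the limitation period under the stated rules.
The 2012-12-10 filing precedes the 2012-12-29 deadline; the claim is timely.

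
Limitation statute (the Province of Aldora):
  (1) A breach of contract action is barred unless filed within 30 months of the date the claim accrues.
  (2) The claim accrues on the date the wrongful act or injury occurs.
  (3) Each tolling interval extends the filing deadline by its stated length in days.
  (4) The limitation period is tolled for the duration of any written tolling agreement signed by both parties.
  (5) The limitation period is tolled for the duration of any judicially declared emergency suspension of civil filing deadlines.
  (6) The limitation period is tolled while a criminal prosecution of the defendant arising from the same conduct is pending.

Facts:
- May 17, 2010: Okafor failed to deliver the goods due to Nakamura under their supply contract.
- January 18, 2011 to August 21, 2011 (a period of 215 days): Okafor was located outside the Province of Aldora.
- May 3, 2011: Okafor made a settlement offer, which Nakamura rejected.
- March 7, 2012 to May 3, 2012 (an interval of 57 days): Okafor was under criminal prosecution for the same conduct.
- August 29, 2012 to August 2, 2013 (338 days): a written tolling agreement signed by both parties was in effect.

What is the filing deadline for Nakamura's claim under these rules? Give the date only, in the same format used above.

December 17, 2013

The claim accrued on May 17, 2010, when the wrongful act occurred.
The untolled deadline — 30 months after May 17, 2010 — is November 17, 2012.
The period was tolled for 57 days by the pending criminal prosecution (March 7, 2012 to May 3, 2012), pushing the deadline to January 13, 2013.
The written tolling agreement from August 29, 2012 to August 2, 2013 tolled the period for 338 days, extending the deadline to December 17, 2013.
Although the defendant's absence ran from January 18, 2011 to August 21, 2011, the stated rules do not make that a tolling event, so it is disregarded.
None of the other events listed affects the running of the period under the stated rules.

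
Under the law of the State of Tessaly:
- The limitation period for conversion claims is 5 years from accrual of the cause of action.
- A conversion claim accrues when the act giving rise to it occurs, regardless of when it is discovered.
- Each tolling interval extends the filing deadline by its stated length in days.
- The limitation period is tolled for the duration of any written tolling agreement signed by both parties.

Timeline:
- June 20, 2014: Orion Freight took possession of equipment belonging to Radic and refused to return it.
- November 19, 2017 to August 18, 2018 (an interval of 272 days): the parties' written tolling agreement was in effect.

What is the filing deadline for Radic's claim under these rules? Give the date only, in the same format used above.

The claim accrued on June 20, 2014, when the wrongful act occurred.
Adding the 5 years base period to June 20, 2014 gives a deadline of June 20, 2019, before any tolling.
Because the written tolling agreement ran from November 19, 2017 to August 18, 2018, the deadline is extended by 272 days to March 18, 2020.

March 18, 2020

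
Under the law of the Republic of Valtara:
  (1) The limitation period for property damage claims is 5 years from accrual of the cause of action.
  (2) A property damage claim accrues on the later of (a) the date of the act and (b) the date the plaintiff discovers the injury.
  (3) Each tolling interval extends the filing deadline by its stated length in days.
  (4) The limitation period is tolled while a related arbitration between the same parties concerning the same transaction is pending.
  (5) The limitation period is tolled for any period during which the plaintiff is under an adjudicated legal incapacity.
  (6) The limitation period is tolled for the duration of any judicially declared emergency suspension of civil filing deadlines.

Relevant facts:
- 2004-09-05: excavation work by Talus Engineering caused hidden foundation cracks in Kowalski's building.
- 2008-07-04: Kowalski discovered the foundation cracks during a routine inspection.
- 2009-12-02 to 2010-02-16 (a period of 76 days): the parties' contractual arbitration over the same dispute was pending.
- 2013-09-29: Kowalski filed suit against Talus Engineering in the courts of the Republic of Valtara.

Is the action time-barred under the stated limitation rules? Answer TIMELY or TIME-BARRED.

The claim accrued on 2008-07-04 — the later of the 2004-09-05 act and the 2008-07-04 discovery.
Adding the 5 years base period to 2008-07-04 gives a deadline of 2013-07-04, before any tolling.
The pending related arbitration from 2009-12-02 to 2010-02-16 tolled the period for 76 days, extending the deadline to 2013-09-18.
Filing on 2013-09-29 missed the 2013-09-18 deadline — the action is time-barred.

TIME-BARRED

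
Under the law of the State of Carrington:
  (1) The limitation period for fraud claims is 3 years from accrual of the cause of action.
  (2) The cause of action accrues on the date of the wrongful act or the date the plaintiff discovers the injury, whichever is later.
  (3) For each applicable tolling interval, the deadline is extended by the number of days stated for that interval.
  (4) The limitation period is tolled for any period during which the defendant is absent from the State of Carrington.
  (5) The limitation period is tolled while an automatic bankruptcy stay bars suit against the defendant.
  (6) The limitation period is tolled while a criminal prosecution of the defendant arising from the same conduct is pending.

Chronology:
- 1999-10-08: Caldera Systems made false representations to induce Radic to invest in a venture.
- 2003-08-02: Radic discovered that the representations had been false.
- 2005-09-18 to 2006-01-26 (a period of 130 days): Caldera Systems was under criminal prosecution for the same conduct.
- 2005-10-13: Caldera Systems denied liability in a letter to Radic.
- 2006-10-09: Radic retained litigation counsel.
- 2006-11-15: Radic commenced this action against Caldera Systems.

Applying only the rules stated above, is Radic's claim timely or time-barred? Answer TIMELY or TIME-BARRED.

Taking the later of the act (1999-10-08) and discovery (2003-08-02), the claim accrued on 2003-08-02.
Adding the 3 years base period to 2003-08-02 gives a deadline of 2006-08-02, before any tolling.
Because the pending criminal prosecution ran from 2005-09-18 to 2006-01-26, the deadline is extended by 130 days to 2006-12-10.
None of the other events listed affects the running of the period under the stated rules.
The 2006-11-15 filing precedes the 2006-12-10 deadline; the claim is timely.

TIMELY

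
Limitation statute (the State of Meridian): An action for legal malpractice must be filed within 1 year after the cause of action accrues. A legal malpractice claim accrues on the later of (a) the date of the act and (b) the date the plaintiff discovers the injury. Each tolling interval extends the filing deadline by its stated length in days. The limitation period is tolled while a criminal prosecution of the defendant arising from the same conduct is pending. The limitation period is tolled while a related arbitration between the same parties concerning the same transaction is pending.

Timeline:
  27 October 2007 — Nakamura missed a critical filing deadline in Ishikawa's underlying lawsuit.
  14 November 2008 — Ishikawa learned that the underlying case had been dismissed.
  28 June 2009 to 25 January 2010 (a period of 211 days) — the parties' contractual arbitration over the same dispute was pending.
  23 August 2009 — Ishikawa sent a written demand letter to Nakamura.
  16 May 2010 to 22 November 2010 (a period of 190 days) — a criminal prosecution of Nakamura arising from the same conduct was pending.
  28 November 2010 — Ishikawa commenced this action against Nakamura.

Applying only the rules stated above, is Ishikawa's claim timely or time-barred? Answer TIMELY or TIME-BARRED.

Taking the later of the act (27 October 2007) and discovery (14 November 2008), the claim accrued on 14 November 2008.
1 year from 14 November 2008 is 14 November 2009.
The pending related arbitration from 28 June 2009 to 25 January 2010 tolled the period for 211 days, extending the deadline to 13 June 2010.
Because the pending criminal prosecution ran from 16 May 2010 to 22 November 2010, the deadline is extended by 190 days to 20 December 2010.
The other events in the timeline have no effect on the limitation period under the stated rules.
The 28 November 2010 filing precedes the 20 December 2010 deadline; the claim is timely.

TIMELY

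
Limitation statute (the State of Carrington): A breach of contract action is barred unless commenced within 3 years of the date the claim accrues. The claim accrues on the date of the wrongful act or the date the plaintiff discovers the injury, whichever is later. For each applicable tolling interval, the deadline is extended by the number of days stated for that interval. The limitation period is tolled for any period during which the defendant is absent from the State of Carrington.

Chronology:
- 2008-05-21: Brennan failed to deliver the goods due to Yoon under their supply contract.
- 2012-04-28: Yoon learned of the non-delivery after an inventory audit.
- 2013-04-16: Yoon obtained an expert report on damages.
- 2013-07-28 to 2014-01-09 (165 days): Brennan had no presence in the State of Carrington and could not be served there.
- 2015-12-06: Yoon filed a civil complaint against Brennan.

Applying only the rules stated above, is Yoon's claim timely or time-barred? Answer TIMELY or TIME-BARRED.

TIME-BARRED

The claim accrued on 2012-04-28 — the later of the 2008-05-21 act and the 2012-04-28 discovery.
3 years from 2012-04-28 is 2015-04-28.
Because the defendant's absence from the jurisdiction ran from 2013-07-28 to 2014-01-09, the deadline is extended by 165 days to 2015-10-10.
The other events in the timeline have no effect on the limitation period under the stated rules.
The 2015-12-06 filing falls after the 2015-10-10 deadline; the claim is time-barred.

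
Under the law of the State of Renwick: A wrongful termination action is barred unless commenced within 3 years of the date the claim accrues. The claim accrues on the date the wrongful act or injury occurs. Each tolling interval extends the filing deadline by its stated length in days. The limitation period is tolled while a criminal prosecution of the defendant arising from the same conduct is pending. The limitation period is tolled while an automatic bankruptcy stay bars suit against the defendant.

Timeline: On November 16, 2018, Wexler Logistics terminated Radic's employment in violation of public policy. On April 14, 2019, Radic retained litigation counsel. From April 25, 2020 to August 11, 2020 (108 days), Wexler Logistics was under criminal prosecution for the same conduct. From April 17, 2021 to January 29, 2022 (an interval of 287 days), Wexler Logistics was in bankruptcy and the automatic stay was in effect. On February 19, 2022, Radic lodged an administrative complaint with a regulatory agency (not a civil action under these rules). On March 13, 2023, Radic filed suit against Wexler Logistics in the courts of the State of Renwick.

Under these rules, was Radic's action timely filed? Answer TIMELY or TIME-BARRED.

The claim accrued on November 16, 2018, when the wrongful act occurred.
The untolled deadline — 3 years after November 16, 2018 — is November 16, 2021.
The period was tolled for 108 days by the pending criminal prosecution (April 25, 2020 to August 11, 2020), pushing the deadline to March 4, 2022.
The period was tolled for 287 days by the automatic bankruptcy stay (April 17, 2021 to January 29, 2022), pushing the deadline to December 16, 2022.
None of the other events listed affects the running of the period under the stated rules.
The March 13, 2023 filing falls after the December 16, 2022 deadline; the claim is time-barred.

TIME-BARRED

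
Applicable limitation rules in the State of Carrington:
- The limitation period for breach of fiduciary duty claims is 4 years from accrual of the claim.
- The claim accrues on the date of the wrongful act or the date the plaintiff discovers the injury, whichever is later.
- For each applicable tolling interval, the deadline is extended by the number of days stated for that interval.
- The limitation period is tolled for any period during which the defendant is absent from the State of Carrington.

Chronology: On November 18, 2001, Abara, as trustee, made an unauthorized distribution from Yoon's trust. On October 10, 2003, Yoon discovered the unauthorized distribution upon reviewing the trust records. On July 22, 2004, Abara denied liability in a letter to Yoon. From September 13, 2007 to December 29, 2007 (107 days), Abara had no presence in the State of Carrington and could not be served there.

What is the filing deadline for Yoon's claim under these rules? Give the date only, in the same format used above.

January 25, 2008

Taking the later of the act (November 18, 2001) and discovery (October 10, 2003), the claim accrued on October 10, 2003.
4 years from October 10, 2003 is October 10, 2007.
The defendant's absence from the jurisdiction from September 13, 2007 to December 29, 2007 tolled the period for 107 days, extending the deadline to January 25, 2008.
The other events in the timeline have no effect on the limitation period under the stated rules.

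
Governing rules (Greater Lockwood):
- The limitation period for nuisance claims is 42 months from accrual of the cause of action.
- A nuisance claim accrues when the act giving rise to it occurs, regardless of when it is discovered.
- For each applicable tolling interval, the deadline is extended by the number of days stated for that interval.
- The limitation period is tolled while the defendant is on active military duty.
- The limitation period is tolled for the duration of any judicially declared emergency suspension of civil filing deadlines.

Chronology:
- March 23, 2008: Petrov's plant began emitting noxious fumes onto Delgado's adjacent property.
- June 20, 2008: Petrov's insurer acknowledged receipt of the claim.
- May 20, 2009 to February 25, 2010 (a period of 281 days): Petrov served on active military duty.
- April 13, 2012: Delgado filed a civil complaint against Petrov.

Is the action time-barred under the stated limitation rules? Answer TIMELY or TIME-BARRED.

The cause of action accrued on March 23, 2008, the date of the act.
The untolled deadline — 42 months after March 23, 2008 — is September 23, 2011.
The period was tolled for 281 days by the defendant's active military service (May 20, 2009 to February 25, 2010), pushing the deadline to June 30, 2012.
The other events in the timeline have no effect on the limitation period under the stated rules.
Delgado filed on April 13, 2012, before the June 30, 2012 deadline, so the action is timely.

TIMELY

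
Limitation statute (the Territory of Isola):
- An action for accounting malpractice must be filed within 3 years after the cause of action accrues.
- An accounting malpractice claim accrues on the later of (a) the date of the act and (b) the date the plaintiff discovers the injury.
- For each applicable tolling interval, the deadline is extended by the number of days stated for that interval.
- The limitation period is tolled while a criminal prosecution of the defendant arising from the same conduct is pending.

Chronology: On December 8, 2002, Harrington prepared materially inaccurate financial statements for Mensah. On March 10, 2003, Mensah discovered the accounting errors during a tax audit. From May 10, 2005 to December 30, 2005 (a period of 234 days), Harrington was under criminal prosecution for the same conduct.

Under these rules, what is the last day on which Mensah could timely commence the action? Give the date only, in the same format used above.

The claim accrued on March 10, 2003 — the later of the December 8, 2002 act and the March 10, 2003 discovery.
The untolled deadline — 3 years after March 10, 2003 — is March 10, 2006.
The pending criminal prosecution from May 10, 2005 to December 30, 2005 tolled the period for 234 days, extending the deadline to October 30, 2006.

October 30, 2006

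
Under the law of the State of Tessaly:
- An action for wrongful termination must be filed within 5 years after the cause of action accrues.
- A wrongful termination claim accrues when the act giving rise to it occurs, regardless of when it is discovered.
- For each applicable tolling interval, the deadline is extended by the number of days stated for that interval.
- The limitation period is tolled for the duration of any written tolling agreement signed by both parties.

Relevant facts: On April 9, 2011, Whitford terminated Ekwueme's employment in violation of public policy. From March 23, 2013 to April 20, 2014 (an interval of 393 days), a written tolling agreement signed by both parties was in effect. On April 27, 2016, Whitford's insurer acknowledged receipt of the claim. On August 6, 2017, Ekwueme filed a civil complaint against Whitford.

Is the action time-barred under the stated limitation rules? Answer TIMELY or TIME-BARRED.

The limitation period began to run on April 9, 2011.
The untolled deadline — 5 years after April 9, 2011 — is April 9, 2016.
The written tolling agreement from March 23, 2013 to April 20, 2014 tolled the period for 393 days, extending the deadline to May 7, 2017.
None of the other events listed affects the running of the period under the stated rules.
Filing on August 6, 2017 missed the May 7, 2017 deadline — the action is time-barred.

TIME-BARRED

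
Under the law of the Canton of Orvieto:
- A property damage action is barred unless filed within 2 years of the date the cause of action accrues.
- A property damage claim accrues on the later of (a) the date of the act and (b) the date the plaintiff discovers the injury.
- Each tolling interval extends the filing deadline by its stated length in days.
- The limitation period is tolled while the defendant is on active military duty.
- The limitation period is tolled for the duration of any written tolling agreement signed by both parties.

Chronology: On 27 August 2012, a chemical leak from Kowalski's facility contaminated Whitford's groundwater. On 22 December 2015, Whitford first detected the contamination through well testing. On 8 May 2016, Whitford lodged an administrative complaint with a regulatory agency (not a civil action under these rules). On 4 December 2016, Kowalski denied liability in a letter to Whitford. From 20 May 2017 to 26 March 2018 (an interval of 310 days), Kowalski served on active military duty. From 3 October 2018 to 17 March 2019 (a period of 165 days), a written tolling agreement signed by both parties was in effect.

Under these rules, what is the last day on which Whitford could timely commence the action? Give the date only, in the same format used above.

11 April 2019

The claim accrued on 22 December 2015 — the later of the 27 August 2012 act and the 22 December 2015 discovery.
Adding the 2 years base period to 22 December 2015 gives a deadline of 22 December 2017, before any tolling.
The period was tolled for 310 days by the defendant's active military service (20 May 2017 to 26 March 2018), pushing the deadline to 28 October 2018.
The period was tolled for 165 days by the written tolling agreement (3 October 2018 to 17 March 2019), pushing the deadline to 11 April 2019.
None of the other events listed affects the running of the period under the stated rules.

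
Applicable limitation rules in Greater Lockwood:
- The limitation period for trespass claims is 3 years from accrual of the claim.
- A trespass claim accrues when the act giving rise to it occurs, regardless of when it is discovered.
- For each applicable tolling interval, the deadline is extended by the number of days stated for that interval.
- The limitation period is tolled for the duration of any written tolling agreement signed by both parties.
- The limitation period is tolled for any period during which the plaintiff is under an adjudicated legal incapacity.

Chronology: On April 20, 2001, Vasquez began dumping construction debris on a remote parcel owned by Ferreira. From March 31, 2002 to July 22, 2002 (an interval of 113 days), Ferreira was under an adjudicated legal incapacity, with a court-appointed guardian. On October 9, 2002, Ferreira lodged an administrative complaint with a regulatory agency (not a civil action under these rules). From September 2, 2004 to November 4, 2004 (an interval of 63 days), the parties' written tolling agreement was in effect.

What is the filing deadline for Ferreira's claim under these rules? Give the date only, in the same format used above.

The claim accrued on April 20, 2001, the date of the act.
The untolled deadline — 3 years after April 20, 2001 — is April 20, 2004.
Because the plaintiff's legal incapacity ran from March 31, 2002 to July 22, 2002, the deadline is extended by 113 days to August 11, 2004.
The written tolling agreement starting September 2, 2004 came too late — the period had run on August 11, 2004 — and so does not extend the deadline.
Nothing else in the chronology tolls or restarts the period.

August 11, 2004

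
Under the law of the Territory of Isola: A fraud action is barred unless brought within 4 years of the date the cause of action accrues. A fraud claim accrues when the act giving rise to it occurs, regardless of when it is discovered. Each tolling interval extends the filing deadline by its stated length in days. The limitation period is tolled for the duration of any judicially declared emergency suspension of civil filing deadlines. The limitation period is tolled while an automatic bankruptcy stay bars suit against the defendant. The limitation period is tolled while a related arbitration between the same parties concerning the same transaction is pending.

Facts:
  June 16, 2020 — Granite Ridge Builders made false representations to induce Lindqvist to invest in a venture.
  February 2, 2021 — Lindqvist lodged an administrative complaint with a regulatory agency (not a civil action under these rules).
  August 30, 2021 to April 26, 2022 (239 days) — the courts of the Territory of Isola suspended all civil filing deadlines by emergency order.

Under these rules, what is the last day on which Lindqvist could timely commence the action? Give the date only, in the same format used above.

February 10, 2025

The claim accrued on June 16, 2020, when the wrongful act occurred.
The untolled deadline — 4 years after June 16, 2020 — is June 16, 2024.
Because the emergency suspension of filing deadlines ran from August 30, 2021 to April 26, 2022, the deadline is extended by 239 days to February 10, 2025.
The other events in the timeline have no effect on the limitation period under the stated rules.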